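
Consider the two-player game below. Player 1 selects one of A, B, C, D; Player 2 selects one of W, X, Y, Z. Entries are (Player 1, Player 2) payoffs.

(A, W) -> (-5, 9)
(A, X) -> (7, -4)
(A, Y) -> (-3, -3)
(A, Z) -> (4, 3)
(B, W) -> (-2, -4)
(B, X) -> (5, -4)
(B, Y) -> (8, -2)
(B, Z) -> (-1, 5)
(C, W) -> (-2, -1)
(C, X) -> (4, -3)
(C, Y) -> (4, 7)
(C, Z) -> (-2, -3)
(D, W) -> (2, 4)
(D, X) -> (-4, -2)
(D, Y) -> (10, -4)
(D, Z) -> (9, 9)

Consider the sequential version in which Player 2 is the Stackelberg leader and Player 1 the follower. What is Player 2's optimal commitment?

Z

Backward induction with Player 2 moving first.
- W → Player 1 plays D (best of -5, -2, -2, 2); Player 2 gets 4.
- X → Player 1 plays A (best of 7, 5, 4, -4); Player 2 gets -4.
- Y → Player 1 plays D (best of -3, 8, 4, 10); Player 2 gets -4.
- Z → Player 1 plays D (best of 4, -1, -2, 9); Player 2 gets 9.
Maximizing over 4, -4, -4, 9, Player 2 chooses Z. Subgame-perfect outcome: (D, Z) with payoffs (9, 9).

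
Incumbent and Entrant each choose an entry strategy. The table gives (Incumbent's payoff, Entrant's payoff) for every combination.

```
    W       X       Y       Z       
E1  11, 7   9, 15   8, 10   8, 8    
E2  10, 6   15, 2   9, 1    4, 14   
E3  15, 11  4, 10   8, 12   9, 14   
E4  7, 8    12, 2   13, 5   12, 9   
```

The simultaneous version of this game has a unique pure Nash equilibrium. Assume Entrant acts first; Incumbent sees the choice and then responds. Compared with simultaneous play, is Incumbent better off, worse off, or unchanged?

better off

Incumbent best-responds to each possible Entrant move:
- W: BR = E3, leader payoff 11.
- X: BR = E2, leader payoff 2.
- Y: BR = E4, leader payoff 5.
- Z: BR = E4, leader payoff 9.
Entrant's induced payoffs are 11, 2, 5, 9, so Entrant commits to W. Subgame-perfect outcome: (E3, W) with payoffs (15, 11).
Now find the simultaneous Nash equilibrium.
Incumbent's best replies: W→E3; X→E2; Y→E4; Z→E4.
Entrant's best replies: E1→X; E2→Z; E3→Z; E4→Z.
Only (E4, Z) has each player best-responding; Nash payoffs (12, 9).
Incumbent earns 15 sequentially versus 12 at the Nash outcome: better off.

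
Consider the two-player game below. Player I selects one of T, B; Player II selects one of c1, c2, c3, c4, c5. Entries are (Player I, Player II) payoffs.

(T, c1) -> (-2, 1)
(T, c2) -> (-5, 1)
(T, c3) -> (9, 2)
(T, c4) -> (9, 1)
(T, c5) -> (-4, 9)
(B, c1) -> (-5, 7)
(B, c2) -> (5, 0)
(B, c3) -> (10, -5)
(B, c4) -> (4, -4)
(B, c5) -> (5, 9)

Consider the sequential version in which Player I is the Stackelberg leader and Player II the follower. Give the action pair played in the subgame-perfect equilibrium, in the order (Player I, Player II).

(B, c5)

Work backward from Player II's decision.
- T → Player II plays c5 (best of 1, 1, 2, 1, 9); Player I gets -4.
- B → Player II plays c5 (best of 7, 0, -5, -4, 9); Player I gets 5.
Among -4, 5, the best is 5 at B. Subgame-perfect outcome: (B, c5) with payoffs (5, 9).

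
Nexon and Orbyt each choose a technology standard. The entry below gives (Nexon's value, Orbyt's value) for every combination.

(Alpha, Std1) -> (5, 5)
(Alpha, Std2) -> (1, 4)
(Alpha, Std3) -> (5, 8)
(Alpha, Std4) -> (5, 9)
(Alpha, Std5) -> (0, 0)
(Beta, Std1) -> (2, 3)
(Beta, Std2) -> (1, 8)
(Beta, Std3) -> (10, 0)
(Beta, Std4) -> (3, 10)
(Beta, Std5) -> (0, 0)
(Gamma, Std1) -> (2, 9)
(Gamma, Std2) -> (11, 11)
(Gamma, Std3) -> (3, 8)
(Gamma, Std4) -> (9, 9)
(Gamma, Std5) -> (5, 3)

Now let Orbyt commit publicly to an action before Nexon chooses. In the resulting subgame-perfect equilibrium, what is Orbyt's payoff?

11

Nexon best-responds to each possible Orbyt move:
- Std1: Nexon compares 5, 2, 2 and picks Alpha; Orbyt would get 5.
- Std2: Nexon compares 1, 1, 11 and picks Gamma; Orbyt would get 11.
- Std3: Nexon compares 5, 10, 3 and picks Beta; Orbyt would get 0.
- Std4: Nexon compares 5, 3, 9 and picks Gamma; Orbyt would get 9.
- Std5: Nexon compares 0, 0, 5 and picks Gamma; Orbyt would get 3.
Among 5, 11, 0, 9, 3, the best is 11 at Std2. Subgame-perfect outcome: (Gamma, Std2) with payoffs (11, 11).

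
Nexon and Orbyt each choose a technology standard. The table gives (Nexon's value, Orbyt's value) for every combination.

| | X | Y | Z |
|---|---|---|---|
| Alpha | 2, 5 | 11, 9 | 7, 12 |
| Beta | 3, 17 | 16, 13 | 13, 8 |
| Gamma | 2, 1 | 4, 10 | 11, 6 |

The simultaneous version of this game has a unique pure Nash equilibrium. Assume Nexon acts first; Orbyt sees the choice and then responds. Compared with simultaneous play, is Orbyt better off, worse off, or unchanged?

Work backward from Orbyt's decision.
- Alpha: BR = Z, leader payoff 7.
- Beta: BR = X, leader payoff 3.
- Gamma: BR = Y, leader payoff 4.
Among 7, 3, 4, the best is 7 at Alpha. Subgame-perfect outcome: (Alpha, Z) with payoffs (7, 12).
Under simultaneous play:
Nexon's best replies: X→Beta; Y→Beta; Z→Beta.
Orbyt's best replies: Alpha→Z; Beta→X; Gamma→Y.
Only (Beta, X) has each player best-responding; Nash payoffs (3, 17).
Orbyt earns 12 sequentially versus 17 at the Nash outcome: worse off.

worse off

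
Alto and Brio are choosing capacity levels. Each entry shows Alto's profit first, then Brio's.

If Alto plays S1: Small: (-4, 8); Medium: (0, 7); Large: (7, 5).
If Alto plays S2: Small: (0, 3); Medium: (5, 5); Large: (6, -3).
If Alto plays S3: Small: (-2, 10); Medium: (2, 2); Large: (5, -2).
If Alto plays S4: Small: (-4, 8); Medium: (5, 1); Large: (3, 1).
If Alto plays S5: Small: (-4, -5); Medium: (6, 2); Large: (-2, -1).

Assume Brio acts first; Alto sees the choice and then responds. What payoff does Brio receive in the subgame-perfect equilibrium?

5

Backward induction with Brio moving first.
- Small: Alto compares -4, 0, -2, -4, -4 and picks S2; Brio would get 3.
- Medium: Alto compares 0, 5, 2, 5, 6 and picks S5; Brio would get 2.
- Large: Alto compares 7, 6, 5, 3, -2 and picks S1; Brio would get 5.
Brio's induced payoffs are 3, 2, 5, so Brio commits to Large. Subgame-perfect outcome: (S1, Large) with payoffs (7, 5).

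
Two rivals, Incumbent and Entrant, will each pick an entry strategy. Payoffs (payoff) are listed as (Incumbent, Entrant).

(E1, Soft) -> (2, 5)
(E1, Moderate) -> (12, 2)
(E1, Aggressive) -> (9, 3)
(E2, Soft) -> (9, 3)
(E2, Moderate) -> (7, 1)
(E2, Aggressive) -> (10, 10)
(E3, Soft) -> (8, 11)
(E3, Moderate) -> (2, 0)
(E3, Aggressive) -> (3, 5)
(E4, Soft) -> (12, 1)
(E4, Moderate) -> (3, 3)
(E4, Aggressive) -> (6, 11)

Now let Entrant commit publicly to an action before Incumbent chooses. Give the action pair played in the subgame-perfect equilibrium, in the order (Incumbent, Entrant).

(E2, Aggressive)

Solve by backward induction (Entrant leads).
- Soft: BR = E4, leader payoff 1.
- Moderate: BR = E1, leader payoff 2.
- Aggressive: BR = E2, leader payoff 10.
Among 1, 2, 10, the best is 10 at Aggressive. Subgame-perfect outcome: (E2, Aggressive) with payoffs (10, 10).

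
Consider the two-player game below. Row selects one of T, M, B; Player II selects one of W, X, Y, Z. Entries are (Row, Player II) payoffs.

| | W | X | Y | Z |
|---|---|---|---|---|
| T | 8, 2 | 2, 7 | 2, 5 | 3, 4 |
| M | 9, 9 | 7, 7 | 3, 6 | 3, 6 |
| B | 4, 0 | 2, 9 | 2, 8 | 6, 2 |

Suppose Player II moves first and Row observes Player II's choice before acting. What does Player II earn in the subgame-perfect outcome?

Row best-responds to each possible Player II move:
- W → Row plays M (best of 8, 9, 4); Player II gets 9.
- X → Row plays M (best of 2, 7, 2); Player II gets 7.
- Y → Row plays M (best of 2, 3, 2); Player II gets 6.
- Z → Row plays B (best of 3, 3, 6); Player II gets 2.
Among 9, 7, 6, 2, the best is 9 at W. Subgame-perfect outcome: (M, W) with payoffs (9, 9).

9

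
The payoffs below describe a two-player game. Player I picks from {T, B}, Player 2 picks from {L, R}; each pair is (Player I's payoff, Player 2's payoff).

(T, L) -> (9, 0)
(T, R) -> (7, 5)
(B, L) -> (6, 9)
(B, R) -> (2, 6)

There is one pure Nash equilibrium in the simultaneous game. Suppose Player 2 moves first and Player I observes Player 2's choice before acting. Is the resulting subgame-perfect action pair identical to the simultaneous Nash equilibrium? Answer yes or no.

Solve by backward induction (Player 2 leads).
- L: BR = T, leader payoff 0.
- R: BR = T, leader payoff 5.
Maximizing over 0, 5, Player 2 chooses R. Subgame-perfect outcome: (T, R) with payoffs (7, 5).
For the simultaneous game, intersect best replies.
Player I's best replies: L→T; R→T.
Player 2's best replies: T→R; B→L.
Only (T, R) has each player best-responding; Nash payoffs (7, 5).
Sequential outcome (T, R) coincides with the Nash profile (T, R).

yes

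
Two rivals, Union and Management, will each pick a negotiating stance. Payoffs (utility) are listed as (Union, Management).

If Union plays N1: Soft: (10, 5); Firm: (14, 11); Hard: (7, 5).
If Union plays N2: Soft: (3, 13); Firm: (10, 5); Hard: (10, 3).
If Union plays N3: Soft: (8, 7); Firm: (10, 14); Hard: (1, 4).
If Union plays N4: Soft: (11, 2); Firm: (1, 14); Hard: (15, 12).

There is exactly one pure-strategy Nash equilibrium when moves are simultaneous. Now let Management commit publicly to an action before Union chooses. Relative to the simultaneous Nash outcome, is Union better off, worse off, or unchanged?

Solve by backward induction (Management leads).
- Soft: Union compares 10, 3, 8, 11 and picks N4; Management would get 2.
- Firm: Union compares 14, 10, 10, 1 and picks N1; Management would get 11.
- Hard: Union compares 7, 10, 1, 15 and picks N4; Management would get 12.
Management's induced payoffs are 2, 11, 12, so Management commits to Hard. Subgame-perfect outcome: (N4, Hard) with payoffs (15, 12).
Now find the simultaneous Nash equilibrium.
Union's best replies: Soft→N4; Firm→N1; Hard→N4.
Management's best replies: N1→Firm; N2→Soft; N3→Firm; N4→Firm.
The unique mutual best reply is (N1, Firm), giving (14, 11).
Union earns 15 sequentially versus 14 at the Nash outcome: better off.

better off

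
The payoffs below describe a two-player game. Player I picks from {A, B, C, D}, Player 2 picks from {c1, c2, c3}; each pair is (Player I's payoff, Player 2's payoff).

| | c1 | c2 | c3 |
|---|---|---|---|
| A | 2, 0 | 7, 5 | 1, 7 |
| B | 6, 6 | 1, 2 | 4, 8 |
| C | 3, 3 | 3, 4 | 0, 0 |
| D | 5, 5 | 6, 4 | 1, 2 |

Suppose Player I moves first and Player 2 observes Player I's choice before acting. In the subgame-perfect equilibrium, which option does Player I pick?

Solve by backward induction (Player I leads).
- A → Player 2 plays c3 (best of 0, 5, 7); Player I gets 1.
- B → Player 2 plays c3 (best of 6, 2, 8); Player I gets 4.
- C → Player 2 plays c2 (best of 3, 4, 0); Player I gets 3.
- D → Player 2 plays c1 (best of 5, 4, 2); Player I gets 5.
Among 1, 4, 3, 5, the best is 5 at D. Subgame-perfect outcome: (D, c1) with payoffs (5, 5).

D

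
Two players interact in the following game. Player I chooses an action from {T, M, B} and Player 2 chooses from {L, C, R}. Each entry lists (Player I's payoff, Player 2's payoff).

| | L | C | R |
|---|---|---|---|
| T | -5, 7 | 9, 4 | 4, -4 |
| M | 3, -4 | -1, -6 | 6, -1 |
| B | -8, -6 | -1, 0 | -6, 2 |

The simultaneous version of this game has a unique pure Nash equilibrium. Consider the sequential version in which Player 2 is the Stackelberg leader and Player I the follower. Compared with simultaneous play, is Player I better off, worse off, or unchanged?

Work backward from Player I's decision.
- L: Player I compares -5, 3, -8 and picks M; Player 2 would get -4.
- C: Player I compares 9, -1, -1 and picks T; Player 2 would get 4.
- R: Player I compares 4, 6, -6 and picks M; Player 2 would get -1.
Player 2's induced payoffs are -4, 4, -1, so Player 2 commits to C. Subgame-perfect outcome: (T, C) with payoffs (9, 4).
Under simultaneous play:
Player I's best replies: L→M; C→T; R→M.
Player 2's best replies: T→L; M→R; B→R.
The unique mutual best reply is (M, R), giving (6, -1).
Player I earns 9 sequentially versus 6 at the Nash outcome: better off.

better off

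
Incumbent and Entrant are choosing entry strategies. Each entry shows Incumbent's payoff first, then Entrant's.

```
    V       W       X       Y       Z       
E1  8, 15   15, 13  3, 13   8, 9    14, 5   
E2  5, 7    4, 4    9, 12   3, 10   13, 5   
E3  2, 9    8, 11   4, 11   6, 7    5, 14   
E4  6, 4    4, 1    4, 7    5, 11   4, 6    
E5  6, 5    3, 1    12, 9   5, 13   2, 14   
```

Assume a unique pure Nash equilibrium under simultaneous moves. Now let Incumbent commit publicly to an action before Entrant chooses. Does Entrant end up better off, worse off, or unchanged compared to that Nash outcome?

Solve by backward induction (Incumbent leads).
- E1: Entrant compares 15, 13, 13, 9, 5 and picks V; Incumbent would get 8.
- E2: Entrant compares 7, 4, 12, 10, 5 and picks X; Incumbent would get 9.
- E3: Entrant compares 9, 11, 11, 7, 14 and picks Z; Incumbent would get 5.
- E4: Entrant compares 4, 1, 7, 11, 6 and picks Y; Incumbent would get 5.
- E5: Entrant compares 5, 1, 9, 13, 14 and picks Z; Incumbent would get 2.
Incumbent's induced payoffs are 8, 9, 5, 5, 2, so Incumbent commits to E2. Subgame-perfect outcome: (E2, X) with payoffs (9, 12).
Under simultaneous play:
Incumbent's best replies: V→E1; W→E1; X→E5; Y→E1; Z→E1.
Entrant's best replies: E1→V; E2→X; E3→Z; E4→Y; E5→Z.
Only (E1, V) has each player best-responding; Nash payoffs (8, 15).
Entrant earns 12 sequentially versus 15 at the Nash outcome: worse off.

worse off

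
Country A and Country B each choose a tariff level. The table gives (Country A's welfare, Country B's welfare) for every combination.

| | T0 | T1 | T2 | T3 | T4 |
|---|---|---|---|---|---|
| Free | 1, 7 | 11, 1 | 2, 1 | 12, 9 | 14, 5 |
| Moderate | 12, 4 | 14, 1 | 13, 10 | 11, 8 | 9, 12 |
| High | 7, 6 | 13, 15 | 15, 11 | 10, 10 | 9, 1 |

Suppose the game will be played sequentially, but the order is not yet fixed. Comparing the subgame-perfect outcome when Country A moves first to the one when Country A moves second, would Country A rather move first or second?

If Country A leads: Country B's best replies are Free→T3, Moderate→T4, High→T1; Country A's induced payoffs 12, 9, 13; outcome (High, T1), payoffs (13, 15).
If Country B leads: Country A's best replies are T0→Moderate, T1→Moderate, T2→High, T3→Free, T4→Free; Country B's induced payoffs 4, 1, 11, 9, 5; outcome (High, T2), payoffs (15, 11).
Country A gets 13 moving first and 15 moving second, so Country A prefers to move second.

second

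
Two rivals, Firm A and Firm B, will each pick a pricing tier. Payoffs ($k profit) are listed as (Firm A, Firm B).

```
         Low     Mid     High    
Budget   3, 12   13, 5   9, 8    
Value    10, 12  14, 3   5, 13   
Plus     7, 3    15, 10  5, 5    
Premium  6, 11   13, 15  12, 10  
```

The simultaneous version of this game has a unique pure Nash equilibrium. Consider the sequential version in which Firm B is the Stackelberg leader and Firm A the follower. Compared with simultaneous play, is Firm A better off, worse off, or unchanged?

worse off

Backward induction with Firm B moving first.
- Low: Firm A compares 3, 10, 7, 6 and picks Value; Firm B would get 12.
- Mid: Firm A compares 13, 14, 15, 13 and picks Plus; Firm B would get 10.
- High: Firm A compares 9, 5, 5, 12 and picks Premium; Firm B would get 10.
Firm B's induced payoffs are 12, 10, 10, so Firm B commits to Low. Subgame-perfect outcome: (Value, Low) with payoffs (10, 12).
Under simultaneous play:
Firm A's best replies: Low→Value; Mid→Plus; High→Premium.
Firm B's best replies: Budget→Low; Value→High; Plus→Mid; Premium→Mid.
The unique mutual best reply is (Plus, Mid), giving (15, 10).
Firm A earns 10 sequentially versus 15 at the Nash outcome: worse off.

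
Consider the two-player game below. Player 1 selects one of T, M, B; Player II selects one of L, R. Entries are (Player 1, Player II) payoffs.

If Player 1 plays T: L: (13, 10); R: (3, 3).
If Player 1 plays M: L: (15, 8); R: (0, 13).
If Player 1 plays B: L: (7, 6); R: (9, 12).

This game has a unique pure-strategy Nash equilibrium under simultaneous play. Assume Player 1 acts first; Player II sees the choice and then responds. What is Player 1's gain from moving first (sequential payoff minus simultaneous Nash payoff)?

Player II best-responds to each possible Player 1 move:
- T: Player II compares 10, 3 and picks L; Player 1 would get 13.
- M: Player II compares 8, 13 and picks R; Player 1 would get 0.
- B: Player II compares 6, 12 and picks R; Player 1 would get 9.
Among 13, 0, 9, the best is 13 at T. Subgame-perfect outcome: (T, L) with payoffs (13, 10).
Under simultaneous play:
Player 1's best replies: L→M; R→B.
Player II's best replies: T→L; M→R; B→R.
The unique mutual best reply is (B, R), giving (9, 12).
Player 1's commitment gain: 13 − 9 = 4.

4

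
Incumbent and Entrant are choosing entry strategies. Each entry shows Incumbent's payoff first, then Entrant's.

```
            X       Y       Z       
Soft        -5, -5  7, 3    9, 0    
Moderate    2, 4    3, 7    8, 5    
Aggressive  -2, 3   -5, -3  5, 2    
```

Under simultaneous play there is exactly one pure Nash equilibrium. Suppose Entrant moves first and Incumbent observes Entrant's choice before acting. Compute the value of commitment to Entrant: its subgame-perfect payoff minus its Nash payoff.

1

Backward induction with Entrant moving first.
- X → Incumbent plays Moderate (best of -5, 2, -2); Entrant gets 4.
- Y → Incumbent plays Soft (best of 7, 3, -5); Entrant gets 3.
- Z → Incumbent plays Soft (best of 9, 8, 5); Entrant gets 0.
Maximizing over 4, 3, 0, Entrant chooses X. Subgame-perfect outcome: (Moderate, X) with payoffs (2, 4).
For the simultaneous game, intersect best replies.
Incumbent's best replies: X→Moderate; Y→Soft; Z→Soft.
Entrant's best replies: Soft→Y; Moderate→Y; Aggressive→X.
The unique mutual best reply is (Soft, Y), giving (7, 3).
Entrant's commitment gain: 4 − 3 = 1.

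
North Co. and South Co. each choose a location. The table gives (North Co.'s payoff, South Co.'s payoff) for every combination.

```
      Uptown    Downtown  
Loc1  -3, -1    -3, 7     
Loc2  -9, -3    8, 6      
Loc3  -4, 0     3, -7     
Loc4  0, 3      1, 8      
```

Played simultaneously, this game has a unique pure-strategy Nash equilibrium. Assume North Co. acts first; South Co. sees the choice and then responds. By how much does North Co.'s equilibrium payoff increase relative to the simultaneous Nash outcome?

0

South Co. best-responds to each possible North Co. move:
- Loc1: South Co. compares -1, 7 and picks Downtown; North Co. would get -3.
- Loc2: South Co. compares -3, 6 and picks Downtown; North Co. would get 8.
- Loc3: South Co. compares 0, -7 and picks Uptown; North Co. would get -4.
- Loc4: South Co. compares 3, 8 and picks Downtown; North Co. would get 1.
North Co.'s induced payoffs are -3, 8, -4, 1, so North Co. commits to Loc2. Subgame-perfect outcome: (Loc2, Downtown) with payoffs (8, 6).
For the simultaneous game, intersect best replies.
North Co.'s best replies: Uptown→Loc4; Downtown→Loc2.
South Co.'s best replies: Loc1→Downtown; Loc2→Downtown; Loc3→Uptown; Loc4→Downtown.
Only (Loc2, Downtown) has each player best-responding; Nash payoffs (8, 6).
North Co.'s commitment gain: 8 − 8 = 0.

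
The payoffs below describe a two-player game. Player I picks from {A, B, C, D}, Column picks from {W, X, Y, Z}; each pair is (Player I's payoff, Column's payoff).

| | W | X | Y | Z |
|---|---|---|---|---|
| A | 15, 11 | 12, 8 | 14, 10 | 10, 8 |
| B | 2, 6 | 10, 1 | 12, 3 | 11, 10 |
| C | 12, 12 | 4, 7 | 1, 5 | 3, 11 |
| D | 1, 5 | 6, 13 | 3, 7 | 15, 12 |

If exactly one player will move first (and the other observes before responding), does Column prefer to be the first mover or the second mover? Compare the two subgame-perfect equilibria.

If Player I leads: Column's best replies are A→W, B→Z, C→W, D→X; Player I's induced payoffs 15, 11, 12, 6; outcome (A, W), payoffs (15, 11).
If Column leads: Player I's best replies are W→A, X→A, Y→A, Z→D; Column's induced payoffs 11, 8, 10, 12; outcome (D, Z), payoffs (15, 12).
Column gets 12 moving first and 11 moving second, so Column prefers to move first.

first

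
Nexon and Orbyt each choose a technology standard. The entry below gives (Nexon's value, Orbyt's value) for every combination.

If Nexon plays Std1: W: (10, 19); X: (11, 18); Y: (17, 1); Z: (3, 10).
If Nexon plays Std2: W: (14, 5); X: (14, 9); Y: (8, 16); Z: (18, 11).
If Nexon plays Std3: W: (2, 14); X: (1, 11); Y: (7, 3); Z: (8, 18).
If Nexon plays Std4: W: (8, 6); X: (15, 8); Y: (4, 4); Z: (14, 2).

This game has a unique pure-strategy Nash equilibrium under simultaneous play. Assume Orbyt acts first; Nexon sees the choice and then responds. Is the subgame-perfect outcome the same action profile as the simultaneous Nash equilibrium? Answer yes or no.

Backward induction with Orbyt moving first.
- W → Nexon plays Std2 (best of 10, 14, 2, 8); Orbyt gets 5.
- X → Nexon plays Std4 (best of 11, 14, 1, 15); Orbyt gets 8.
- Y → Nexon plays Std1 (best of 17, 8, 7, 4); Orbyt gets 1.
- Z → Nexon plays Std2 (best of 3, 18, 8, 14); Orbyt gets 11.
Orbyt's induced payoffs are 5, 8, 1, 11, so Orbyt commits to Z. Subgame-perfect outcome: (Std2, Z) with payoffs (18, 11).
Under simultaneous play:
Nexon's best replies: W→Std2; X→Std4; Y→Std1; Z→Std2.
Orbyt's best replies: Std1→W; Std2→Y; Std3→Z; Std4→X.
Only (Std4, X) has each player best-responding; Nash payoffs (15, 8).
Sequential outcome (Std2, Z) differs from the Nash profile (Std4, X).

no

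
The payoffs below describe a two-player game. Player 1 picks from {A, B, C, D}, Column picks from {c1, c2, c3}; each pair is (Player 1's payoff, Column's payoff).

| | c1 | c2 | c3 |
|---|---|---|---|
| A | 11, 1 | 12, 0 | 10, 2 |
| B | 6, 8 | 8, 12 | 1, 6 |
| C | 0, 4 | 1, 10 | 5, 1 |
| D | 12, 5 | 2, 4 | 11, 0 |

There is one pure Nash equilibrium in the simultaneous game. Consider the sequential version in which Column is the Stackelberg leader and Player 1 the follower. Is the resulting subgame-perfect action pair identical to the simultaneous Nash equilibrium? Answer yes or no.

Backward induction with Column moving first.
- c1 → Player 1 plays D (best of 11, 6, 0, 12); Column gets 5.
- c2 → Player 1 plays A (best of 12, 8, 1, 2); Column gets 0.
- c3 → Player 1 plays D (best of 10, 1, 5, 11); Column gets 0.
Column's induced payoffs are 5, 0, 0, so Column commits to c1. Subgame-perfect outcome: (D, c1) with payoffs (12, 5).
Under simultaneous play:
Player 1's best replies: c1→D; c2→A; c3→D.
Column's best replies: A→c3; B→c2; C→c2; D→c1.
The unique mutual best reply is (D, c1), giving (12, 5).
Sequential outcome (D, c1) coincides with the Nash profile (D, c1).

yes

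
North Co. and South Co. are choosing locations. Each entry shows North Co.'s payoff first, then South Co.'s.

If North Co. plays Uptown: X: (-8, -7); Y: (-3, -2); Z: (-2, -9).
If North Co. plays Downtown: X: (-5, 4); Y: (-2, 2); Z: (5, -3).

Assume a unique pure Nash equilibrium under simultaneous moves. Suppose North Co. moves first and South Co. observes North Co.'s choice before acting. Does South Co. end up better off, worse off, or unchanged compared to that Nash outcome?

worse off

Backward induction with North Co. moving first.
- Uptown: South Co. compares -7, -2, -9 and picks Y; North Co. would get -3.
- Downtown: South Co. compares 4, 2, -3 and picks X; North Co. would get -5.
North Co.'s induced payoffs are -3, -5, so North Co. commits to Uptown. Subgame-perfect outcome: (Uptown, Y) with payoffs (-3, -2).
Under simultaneous play:
North Co.'s best replies: X→Downtown; Y→Downtown; Z→Downtown.
South Co.'s best replies: Uptown→Y; Downtown→X.
The unique mutual best reply is (Downtown, X), giving (-5, 4).
South Co. earns -2 sequentially versus 4 at the Nash outcome: worse off.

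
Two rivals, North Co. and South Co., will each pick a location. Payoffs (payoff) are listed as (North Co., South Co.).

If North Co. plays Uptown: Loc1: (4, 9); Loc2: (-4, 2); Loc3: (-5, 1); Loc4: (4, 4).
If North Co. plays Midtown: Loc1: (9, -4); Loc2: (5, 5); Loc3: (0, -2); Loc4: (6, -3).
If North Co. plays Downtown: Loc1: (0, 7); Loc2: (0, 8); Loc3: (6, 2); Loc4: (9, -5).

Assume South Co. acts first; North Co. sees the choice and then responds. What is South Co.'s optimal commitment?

Solve by backward induction (South Co. leads).
- Loc1: North Co. compares 4, 9, 0 and picks Midtown; South Co. would get -4.
- Loc2: North Co. compares -4, 5, 0 and picks Midtown; South Co. would get 5.
- Loc3: North Co. compares -5, 0, 6 and picks Downtown; South Co. would get 2.
- Loc4: North Co. compares 4, 6, 9 and picks Downtown; South Co. would get -5.
Maximizing over -4, 5, 2, -5, South Co. chooses Loc2. Subgame-perfect outcome: (Midtown, Loc2) with payoffs (5, 5).

Loc2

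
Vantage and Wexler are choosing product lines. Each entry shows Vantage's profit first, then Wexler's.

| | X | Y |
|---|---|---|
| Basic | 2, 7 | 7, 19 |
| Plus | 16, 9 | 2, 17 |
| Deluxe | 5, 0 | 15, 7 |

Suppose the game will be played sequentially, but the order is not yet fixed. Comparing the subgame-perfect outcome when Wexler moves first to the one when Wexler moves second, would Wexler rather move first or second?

first

If Vantage leads: Wexler's best replies are Basic→Y, Plus→Y, Deluxe→Y; Vantage's induced payoffs 7, 2, 15; outcome (Deluxe, Y), payoffs (15, 7).
If Wexler leads: Vantage's best replies are X→Plus, Y→Deluxe; Wexler's induced payoffs 9, 7; outcome (Plus, X), payoffs (16, 9).
Wexler gets 9 moving first and 7 moving second, so Wexler prefers to move first.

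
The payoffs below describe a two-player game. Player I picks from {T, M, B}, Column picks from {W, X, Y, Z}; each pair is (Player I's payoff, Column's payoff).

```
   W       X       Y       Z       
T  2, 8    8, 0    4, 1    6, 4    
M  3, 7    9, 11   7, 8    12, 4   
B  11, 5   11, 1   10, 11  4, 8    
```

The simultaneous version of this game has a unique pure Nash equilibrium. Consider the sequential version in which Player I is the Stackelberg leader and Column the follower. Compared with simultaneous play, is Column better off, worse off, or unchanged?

unchanged

Backward induction with Player I moving first.
- T → Column plays W (best of 8, 0, 1, 4); Player I gets 2.
- M → Column plays X (best of 7, 11, 8, 4); Player I gets 9.
- B → Column plays Y (best of 5, 1, 11, 8); Player I gets 10.
Player I's induced payoffs are 2, 9, 10, so Player I commits to B. Subgame-perfect outcome: (B, Y) with payoffs (10, 11).
Now find the simultaneous Nash equilibrium.
Player I's best replies: W→B; X→B; Y→B; Z→M.
Column's best replies: T→W; M→X; B→Y.
Only (B, Y) has each player best-responding; Nash payoffs (10, 11).
Column earns 11 sequentially versus 11 at the Nash outcome: unchanged.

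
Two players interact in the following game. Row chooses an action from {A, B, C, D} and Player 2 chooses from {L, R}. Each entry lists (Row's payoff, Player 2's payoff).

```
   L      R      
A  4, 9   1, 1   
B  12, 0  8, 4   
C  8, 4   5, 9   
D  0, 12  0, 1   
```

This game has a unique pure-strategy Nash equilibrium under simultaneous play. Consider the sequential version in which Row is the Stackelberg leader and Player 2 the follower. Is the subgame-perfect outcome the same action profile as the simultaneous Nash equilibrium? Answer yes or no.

Work backward from Player 2's decision.
- A → Player 2 plays L (best of 9, 1); Row gets 4.
- B → Player 2 plays R (best of 0, 4); Row gets 8.
- C → Player 2 plays R (best of 4, 9); Row gets 5.
- D → Player 2 plays L (best of 12, 1); Row gets 0.
Among 4, 8, 5, 0, the best is 8 at B. Subgame-perfect outcome: (B, R) with payoffs (8, 4).
For the simultaneous game, intersect best replies.
Row's best replies: L→B; R→B.
Player 2's best replies: A→L; B→R; C→R; D→L.
Only (B, R) has each player best-responding; Nash payoffs (8, 4).
Sequential outcome (B, R) coincides with the Nash profile (B, R).

yes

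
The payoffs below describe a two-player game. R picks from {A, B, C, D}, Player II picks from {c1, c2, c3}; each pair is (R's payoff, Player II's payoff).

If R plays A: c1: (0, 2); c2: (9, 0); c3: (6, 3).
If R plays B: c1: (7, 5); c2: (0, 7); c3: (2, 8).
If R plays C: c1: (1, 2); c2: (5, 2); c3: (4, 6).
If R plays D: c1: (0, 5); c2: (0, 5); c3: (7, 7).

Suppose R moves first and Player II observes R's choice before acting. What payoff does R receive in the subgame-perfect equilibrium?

Backward induction with R moving first.
- A: BR = c3, leader payoff 6.
- B: BR = c3, leader payoff 2.
- C: BR = c3, leader payoff 4.
- D: BR = c3, leader payoff 7.
R's induced payoffs are 6, 2, 4, 7, so R commits to D. Subgame-perfect outcome: (D, c3) with payoffs (7, 7).

7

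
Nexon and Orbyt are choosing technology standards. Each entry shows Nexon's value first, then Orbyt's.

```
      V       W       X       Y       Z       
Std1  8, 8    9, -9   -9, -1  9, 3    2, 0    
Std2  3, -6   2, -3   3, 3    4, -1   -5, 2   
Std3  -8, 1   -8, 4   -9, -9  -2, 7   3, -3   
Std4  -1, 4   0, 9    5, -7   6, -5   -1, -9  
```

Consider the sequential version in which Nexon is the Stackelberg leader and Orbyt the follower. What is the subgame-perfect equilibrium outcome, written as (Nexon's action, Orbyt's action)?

Orbyt best-responds to each possible Nexon move:
- Std1 → Orbyt plays V (best of 8, -9, -1, 3, 0); Nexon gets 8.
- Std2 → Orbyt plays X (best of -6, -3, 3, -1, 2); Nexon gets 3.
- Std3 → Orbyt plays Y (best of 1, 4, -9, 7, -3); Nexon gets -2.
- Std4 → Orbyt plays W (best of 4, 9, -7, -5, -9); Nexon gets 0.
Nexon's induced payoffs are 8, 3, -2, 0, so Nexon commits to Std1. Subgame-perfect outcome: (Std1, V) with payoffs (8, 8).

(Std1, V)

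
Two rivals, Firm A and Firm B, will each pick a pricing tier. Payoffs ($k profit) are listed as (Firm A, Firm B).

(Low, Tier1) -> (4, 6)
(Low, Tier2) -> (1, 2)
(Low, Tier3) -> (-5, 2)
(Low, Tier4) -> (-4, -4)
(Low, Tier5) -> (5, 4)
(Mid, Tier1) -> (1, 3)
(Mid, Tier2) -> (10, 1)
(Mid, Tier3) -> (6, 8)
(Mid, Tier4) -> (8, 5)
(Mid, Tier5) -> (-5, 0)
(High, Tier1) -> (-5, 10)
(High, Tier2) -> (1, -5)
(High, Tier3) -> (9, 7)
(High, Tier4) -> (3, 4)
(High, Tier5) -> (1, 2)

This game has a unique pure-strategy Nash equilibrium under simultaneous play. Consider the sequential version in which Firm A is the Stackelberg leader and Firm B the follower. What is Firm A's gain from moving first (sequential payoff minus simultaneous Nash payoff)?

2

Work backward from Firm B's decision.
- Low: Firm B compares 6, 2, 2, -4, 4 and picks Tier1; Firm A would get 4.
- Mid: Firm B compares 3, 1, 8, 5, 0 and picks Tier3; Firm A would get 6.
- High: Firm B compares 10, -5, 7, 4, 2 and picks Tier1; Firm A would get -5.
Among 4, 6, -5, the best is 6 at Mid. Subgame-perfect outcome: (Mid, Tier3) with payoffs (6, 8).
For the simultaneous game, intersect best replies.
Firm A's best replies: Tier1→Low; Tier2→Mid; Tier3→High; Tier4→Mid; Tier5→Low.
Firm B's best replies: Low→Tier1; Mid→Tier3; High→Tier1.
The unique mutual best reply is (Low, Tier1), giving (4, 6).
Firm A's commitment gain: 6 − 4 = 2.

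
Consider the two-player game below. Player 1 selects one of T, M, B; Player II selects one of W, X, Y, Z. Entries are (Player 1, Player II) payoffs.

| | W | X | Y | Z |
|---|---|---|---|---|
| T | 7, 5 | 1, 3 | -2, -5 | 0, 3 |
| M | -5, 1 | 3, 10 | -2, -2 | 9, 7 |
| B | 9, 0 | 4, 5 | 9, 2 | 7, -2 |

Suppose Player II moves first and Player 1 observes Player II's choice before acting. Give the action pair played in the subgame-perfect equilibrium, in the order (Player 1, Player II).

(M, Z)

Work backward from Player 1's decision.
- W → Player 1 plays B (best of 7, -5, 9); Player II gets 0.
- X → Player 1 plays B (best of 1, 3, 4); Player II gets 5.
- Y → Player 1 plays B (best of -2, -2, 9); Player II gets 2.
- Z → Player 1 plays M (best of 0, 9, 7); Player II gets 7.
Among 0, 5, 2, 7, the best is 7 at Z. Subgame-perfect outcome: (M, Z) with payoffs (9, 7).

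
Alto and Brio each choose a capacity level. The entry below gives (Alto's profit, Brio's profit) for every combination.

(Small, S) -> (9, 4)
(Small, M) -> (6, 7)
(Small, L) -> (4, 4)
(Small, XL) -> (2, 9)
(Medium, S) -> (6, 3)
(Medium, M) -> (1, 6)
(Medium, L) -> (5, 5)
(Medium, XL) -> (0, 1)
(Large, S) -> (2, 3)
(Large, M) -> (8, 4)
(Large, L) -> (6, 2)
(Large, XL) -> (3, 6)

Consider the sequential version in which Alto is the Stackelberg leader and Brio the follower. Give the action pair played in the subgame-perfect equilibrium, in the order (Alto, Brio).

(Large, XL)

Backward induction with Alto moving first.
- Small → Brio plays XL (best of 4, 7, 4, 9); Alto gets 2.
- Medium → Brio plays M (best of 3, 6, 5, 1); Alto gets 1.
- Large → Brio plays XL (best of 3, 4, 2, 6); Alto gets 3.
Alto's induced payoffs are 2, 1, 3, so Alto commits to Large. Subgame-perfect outcome: (Large, XL) with payoffs (3, 6).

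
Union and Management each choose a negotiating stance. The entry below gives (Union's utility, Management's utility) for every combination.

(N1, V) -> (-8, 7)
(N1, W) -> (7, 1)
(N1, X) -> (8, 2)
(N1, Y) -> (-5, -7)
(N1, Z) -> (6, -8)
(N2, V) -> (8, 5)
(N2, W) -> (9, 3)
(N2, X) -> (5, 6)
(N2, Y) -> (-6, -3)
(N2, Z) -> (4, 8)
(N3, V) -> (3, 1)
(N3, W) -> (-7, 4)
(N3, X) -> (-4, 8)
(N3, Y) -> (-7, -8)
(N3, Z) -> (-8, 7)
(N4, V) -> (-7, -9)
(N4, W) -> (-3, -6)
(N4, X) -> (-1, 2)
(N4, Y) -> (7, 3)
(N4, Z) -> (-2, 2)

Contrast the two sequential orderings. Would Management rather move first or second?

first

If Union leads: Management's best replies are N1→V, N2→Z, N3→X, N4→Y; Union's induced payoffs -8, 4, -4, 7; outcome (N4, Y), payoffs (7, 3).
If Management leads: Union's best replies are V→N2, W→N2, X→N1, Y→N4, Z→N1; Management's induced payoffs 5, 3, 2, 3, -8; outcome (N2, V), payoffs (8, 5).
Management gets 5 moving first and 3 moving second, so Management prefers to move first.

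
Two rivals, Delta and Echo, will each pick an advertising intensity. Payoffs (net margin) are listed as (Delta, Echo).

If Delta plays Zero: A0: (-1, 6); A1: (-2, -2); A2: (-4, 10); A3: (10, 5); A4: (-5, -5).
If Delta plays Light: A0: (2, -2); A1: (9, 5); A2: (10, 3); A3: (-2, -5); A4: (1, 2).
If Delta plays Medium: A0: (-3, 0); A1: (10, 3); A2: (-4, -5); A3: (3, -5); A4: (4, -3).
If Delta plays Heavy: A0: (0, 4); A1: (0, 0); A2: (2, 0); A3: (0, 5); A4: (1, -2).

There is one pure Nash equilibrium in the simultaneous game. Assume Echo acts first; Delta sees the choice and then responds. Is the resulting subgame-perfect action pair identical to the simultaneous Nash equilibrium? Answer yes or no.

Work backward from Delta's decision.
- A0 → Delta plays Light (best of -1, 2, -3, 0); Echo gets -2.
- A1 → Delta plays Medium (best of -2, 9, 10, 0); Echo gets 3.
- A2 → Delta plays Light (best of -4, 10, -4, 2); Echo gets 3.
- A3 → Delta plays Zero (best of 10, -2, 3, 0); Echo gets 5.
- A4 → Delta plays Medium (best of -5, 1, 4, 1); Echo gets -3.
Echo's induced payoffs are -2, 3, 3, 5, -3, so Echo commits to A3. Subgame-perfect outcome: (Zero, A3) with payoffs (10, 5).
Under simultaneous play:
Delta's best replies: A0→Light; A1→Medium; A2→Light; A3→Zero; A4→Medium.
Echo's best replies: Zero→A2; Light→A1; Medium→A1; Heavy→A3.
The unique mutual best reply is (Medium, A1), giving (10, 3).
Sequential outcome (Zero, A3) differs from the Nash profile (Medium, A1).

no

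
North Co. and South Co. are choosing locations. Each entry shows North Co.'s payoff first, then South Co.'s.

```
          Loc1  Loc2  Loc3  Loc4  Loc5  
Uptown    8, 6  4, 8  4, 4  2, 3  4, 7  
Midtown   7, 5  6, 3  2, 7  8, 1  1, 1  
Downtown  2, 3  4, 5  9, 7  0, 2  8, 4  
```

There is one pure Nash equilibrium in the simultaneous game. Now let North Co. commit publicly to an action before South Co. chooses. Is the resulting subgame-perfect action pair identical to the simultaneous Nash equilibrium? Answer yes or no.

South Co. best-responds to each possible North Co. move:
- Uptown: South Co. compares 6, 8, 4, 3, 7 and picks Loc2; North Co. would get 4.
- Midtown: South Co. compares 5, 3, 7, 1, 1 and picks Loc3; North Co. would get 2.
- Downtown: South Co. compares 3, 5, 7, 2, 4 and picks Loc3; North Co. would get 9.
Among 4, 2, 9, the best is 9 at Downtown. Subgame-perfect outcome: (Downtown, Loc3) with payoffs (9, 7).
Now find the simultaneous Nash equilibrium.
North Co.'s best replies: Loc1→Uptown; Loc2→Midtown; Loc3→Downtown; Loc4→Midtown; Loc5→Downtown.
South Co.'s best replies: Uptown→Loc2; Midtown→Loc3; Downtown→Loc3.
The unique mutual best reply is (Downtown, Loc3), giving (9, 7).
Sequential outcome (Downtown, Loc3) coincides with the Nash profile (Downtown, Loc3).

yes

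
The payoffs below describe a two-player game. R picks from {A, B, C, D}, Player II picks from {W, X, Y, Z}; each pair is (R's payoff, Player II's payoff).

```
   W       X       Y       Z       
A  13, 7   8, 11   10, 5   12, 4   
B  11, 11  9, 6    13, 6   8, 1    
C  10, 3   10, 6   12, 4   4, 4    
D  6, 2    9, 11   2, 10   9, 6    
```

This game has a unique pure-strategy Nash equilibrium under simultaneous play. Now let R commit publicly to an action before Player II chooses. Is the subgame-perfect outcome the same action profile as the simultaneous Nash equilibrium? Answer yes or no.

no

Solve by backward induction (R leads).
- A: BR = X, leader payoff 8.
- B: BR = W, leader payoff 11.
- C: BR = X, leader payoff 10.
- D: BR = X, leader payoff 9.
Among 8, 11, 10, 9, the best is 11 at B. Subgame-perfect outcome: (B, W) with payoffs (11, 11).
Now find the simultaneous Nash equilibrium.
R's best replies: W→A; X→C; Y→B; Z→A.
Player II's best replies: A→X; B→W; C→X; D→X.
The unique mutual best reply is (C, X), giving (10, 6).
Sequential outcome (B, W) differs from the Nash profile (C, X).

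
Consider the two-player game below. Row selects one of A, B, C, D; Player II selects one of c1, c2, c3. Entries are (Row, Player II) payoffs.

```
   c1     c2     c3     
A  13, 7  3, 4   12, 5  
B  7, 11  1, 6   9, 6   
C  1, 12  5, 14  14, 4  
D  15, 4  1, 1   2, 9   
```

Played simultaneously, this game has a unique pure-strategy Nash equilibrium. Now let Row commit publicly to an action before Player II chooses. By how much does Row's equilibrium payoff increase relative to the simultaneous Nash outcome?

Player II best-responds to each possible Row move:
- A → Player II plays c1 (best of 7, 4, 5); Row gets 13.
- B → Player II plays c1 (best of 11, 6, 6); Row gets 7.
- C → Player II plays c2 (best of 12, 14, 4); Row gets 5.
- D → Player II plays c3 (best of 4, 1, 9); Row gets 2.
Row's induced payoffs are 13, 7, 5, 2, so Row commits to A. Subgame-perfect outcome: (A, c1) with payoffs (13, 7).
For the simultaneous game, intersect best replies.
Row's best replies: c1→D; c2→C; c3→C.
Player II's best replies: A→c1; B→c1; C→c2; D→c3.
Only (C, c2) has each player best-responding; Nash payoffs (5, 14).
Row's commitment gain: 13 − 5 = 8.

8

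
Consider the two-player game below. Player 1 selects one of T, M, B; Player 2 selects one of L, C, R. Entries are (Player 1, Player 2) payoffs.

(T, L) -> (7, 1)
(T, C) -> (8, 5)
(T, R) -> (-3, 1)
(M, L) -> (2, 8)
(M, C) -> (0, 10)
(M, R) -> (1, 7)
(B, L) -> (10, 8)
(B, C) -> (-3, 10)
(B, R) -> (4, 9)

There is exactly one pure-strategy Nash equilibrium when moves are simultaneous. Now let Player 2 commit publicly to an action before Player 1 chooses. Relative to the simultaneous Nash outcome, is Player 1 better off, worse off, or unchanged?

worse off

Work backward from Player 1's decision.
- L → Player 1 plays B (best of 7, 2, 10); Player 2 gets 8.
- C → Player 1 plays T (best of 8, 0, -3); Player 2 gets 5.
- R → Player 1 plays B (best of -3, 1, 4); Player 2 gets 9.
Among 8, 5, 9, the best is 9 at R. Subgame-perfect outcome: (B, R) with payoffs (4, 9).
Under simultaneous play:
Player 1's best replies: L→B; C→T; R→B.
Player 2's best replies: T→C; M→C; B→C.
Only (T, C) has each player best-responding; Nash payoffs (8, 5).
Player 1 earns 4 sequentially versus 8 at the Nash outcome: worse off.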